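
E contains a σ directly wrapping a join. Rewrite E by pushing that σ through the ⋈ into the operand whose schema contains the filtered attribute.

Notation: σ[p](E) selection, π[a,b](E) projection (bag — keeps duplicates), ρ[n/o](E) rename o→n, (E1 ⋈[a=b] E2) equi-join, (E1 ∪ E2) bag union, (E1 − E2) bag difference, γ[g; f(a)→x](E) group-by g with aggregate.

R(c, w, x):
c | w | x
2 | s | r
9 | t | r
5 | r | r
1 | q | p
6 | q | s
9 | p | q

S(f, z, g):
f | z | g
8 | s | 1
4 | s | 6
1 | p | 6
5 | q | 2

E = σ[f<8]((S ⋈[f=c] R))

σ filters on f, owned by the left side.
E' = (σ[f<8](S) ⋈[f=c] R)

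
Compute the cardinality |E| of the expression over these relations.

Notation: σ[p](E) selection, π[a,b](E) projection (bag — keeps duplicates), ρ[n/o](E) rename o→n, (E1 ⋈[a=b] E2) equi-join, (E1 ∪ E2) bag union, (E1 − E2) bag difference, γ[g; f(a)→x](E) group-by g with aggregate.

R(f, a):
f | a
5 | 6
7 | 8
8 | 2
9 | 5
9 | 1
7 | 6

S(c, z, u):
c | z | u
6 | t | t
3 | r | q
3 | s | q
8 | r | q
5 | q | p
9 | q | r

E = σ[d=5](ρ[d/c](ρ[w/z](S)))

Subexpression sizes:
  S → 6
  ρ[w/z](S) → 6
  ρ[d/c](ρ[w/z](S)) → 6
  σ[d=5](ρ[d/c](ρ[w/z](S))) → 1

|E| = 1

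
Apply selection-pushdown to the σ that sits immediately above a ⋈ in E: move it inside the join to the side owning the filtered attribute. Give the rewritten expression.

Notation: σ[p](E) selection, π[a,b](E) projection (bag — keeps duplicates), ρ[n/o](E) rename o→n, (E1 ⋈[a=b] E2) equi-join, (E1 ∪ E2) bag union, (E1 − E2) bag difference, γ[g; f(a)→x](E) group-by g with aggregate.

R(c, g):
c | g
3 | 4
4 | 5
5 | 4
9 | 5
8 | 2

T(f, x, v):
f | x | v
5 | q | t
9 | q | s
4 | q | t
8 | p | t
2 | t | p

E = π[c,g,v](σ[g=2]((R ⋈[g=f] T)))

σ filters on g, owned by the left side.
E' = π[c,g,v]((σ[g=2](R) ⋈[g=f] T))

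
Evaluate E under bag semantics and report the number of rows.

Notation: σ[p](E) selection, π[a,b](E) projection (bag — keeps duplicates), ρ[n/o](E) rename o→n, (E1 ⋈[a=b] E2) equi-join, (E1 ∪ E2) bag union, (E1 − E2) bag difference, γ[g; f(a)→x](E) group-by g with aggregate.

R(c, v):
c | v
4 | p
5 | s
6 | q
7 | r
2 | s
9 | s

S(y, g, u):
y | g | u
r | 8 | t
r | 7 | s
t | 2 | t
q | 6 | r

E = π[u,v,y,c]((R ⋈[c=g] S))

Row counts bottom-up:
  R → 6
  S → 4
  (R ⋈[c=g] S) → 3
  π[u,v,y,c]((R ⋈[c=g] S)) → 3

|E| = 3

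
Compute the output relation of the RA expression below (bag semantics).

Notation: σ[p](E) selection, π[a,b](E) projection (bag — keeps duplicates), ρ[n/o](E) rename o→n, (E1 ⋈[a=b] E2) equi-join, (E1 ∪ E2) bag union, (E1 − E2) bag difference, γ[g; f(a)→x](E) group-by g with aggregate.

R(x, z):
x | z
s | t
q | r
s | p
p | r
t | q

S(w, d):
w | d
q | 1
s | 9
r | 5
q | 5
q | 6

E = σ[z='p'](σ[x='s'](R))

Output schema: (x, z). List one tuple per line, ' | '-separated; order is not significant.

Per-node cardinality:
  R → 5
  σ[x='s'](R) → 2
  σ[z='p'](σ[x='s'](R)) → 1

== RESULT ==
x | z
s | p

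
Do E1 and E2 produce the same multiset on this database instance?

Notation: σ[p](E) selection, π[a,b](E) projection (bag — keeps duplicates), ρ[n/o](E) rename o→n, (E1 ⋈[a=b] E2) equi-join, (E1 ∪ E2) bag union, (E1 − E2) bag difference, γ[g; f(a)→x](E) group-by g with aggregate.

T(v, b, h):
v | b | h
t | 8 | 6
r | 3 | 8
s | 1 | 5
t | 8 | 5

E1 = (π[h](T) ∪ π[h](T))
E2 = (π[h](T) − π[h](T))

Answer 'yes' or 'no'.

E1 subexpression sizes:
  T → 4
  π[h](T) → 4
  T → 4
  π[h](T) → 4
  (π[h](T) ∪ π[h](T)) → 8
E2 subexpression sizes:
  T → 4
  π[h](T) → 4
  T → 4
  π[h](T) → 4
  (π[h](T) − π[h](T)) → 0

E1 result:
h
5
5
5
5
6
6
8
8
E2 result:
h
(0 rows)
Witness: (6,) appears 2× in E1 but 0× in E2.

no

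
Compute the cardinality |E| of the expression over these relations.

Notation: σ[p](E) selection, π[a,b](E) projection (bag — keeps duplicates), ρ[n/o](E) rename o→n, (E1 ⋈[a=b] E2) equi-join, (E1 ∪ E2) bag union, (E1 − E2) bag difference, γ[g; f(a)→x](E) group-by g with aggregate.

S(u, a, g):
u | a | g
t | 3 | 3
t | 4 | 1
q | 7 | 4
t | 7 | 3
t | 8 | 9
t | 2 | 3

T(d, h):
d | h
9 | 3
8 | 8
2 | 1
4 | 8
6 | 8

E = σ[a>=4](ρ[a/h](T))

Row counts bottom-up:
  T → 5
  ρ[a/h](T) → 5
  σ[a>=4](ρ[a/h](T)) → 3

|E| = 3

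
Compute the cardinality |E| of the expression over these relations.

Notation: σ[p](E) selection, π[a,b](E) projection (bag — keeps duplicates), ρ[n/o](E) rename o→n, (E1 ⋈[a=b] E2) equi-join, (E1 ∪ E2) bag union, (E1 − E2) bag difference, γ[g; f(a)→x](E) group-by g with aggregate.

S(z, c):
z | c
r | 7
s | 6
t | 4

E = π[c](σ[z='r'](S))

Per-node cardinality:
  S → 3
  σ[z='r'](S) → 1
  π[c](σ[z='r'](S)) → 1

|E| = 1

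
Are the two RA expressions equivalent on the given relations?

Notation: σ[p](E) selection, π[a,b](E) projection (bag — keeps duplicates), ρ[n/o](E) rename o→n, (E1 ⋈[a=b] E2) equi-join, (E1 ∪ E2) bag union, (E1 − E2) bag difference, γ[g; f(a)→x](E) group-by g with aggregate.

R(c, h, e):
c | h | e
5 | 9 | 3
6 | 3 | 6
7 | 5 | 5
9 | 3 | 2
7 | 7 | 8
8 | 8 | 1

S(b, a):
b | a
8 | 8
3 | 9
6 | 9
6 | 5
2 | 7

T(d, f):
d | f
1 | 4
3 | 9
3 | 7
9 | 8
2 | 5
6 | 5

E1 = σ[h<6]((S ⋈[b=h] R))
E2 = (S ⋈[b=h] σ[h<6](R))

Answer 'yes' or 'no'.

E1 stepwise |·|:
  S → 5
  R → 6
  (S ⋈[b=h] R) → 3
  σ[h<6]((S ⋈[b=h] R)) → 2
E2 stepwise |·|:
  S → 5
  R → 6
  σ[h<6](R) → 3
  (S ⋈[b=h] σ[h<6](R)) → 2

E1 and E2 produce the same multiset:
b | a | c | h | e
3 | 9 | 6 | 3 | 6
3 | 9 | 9 | 3 | 2

yes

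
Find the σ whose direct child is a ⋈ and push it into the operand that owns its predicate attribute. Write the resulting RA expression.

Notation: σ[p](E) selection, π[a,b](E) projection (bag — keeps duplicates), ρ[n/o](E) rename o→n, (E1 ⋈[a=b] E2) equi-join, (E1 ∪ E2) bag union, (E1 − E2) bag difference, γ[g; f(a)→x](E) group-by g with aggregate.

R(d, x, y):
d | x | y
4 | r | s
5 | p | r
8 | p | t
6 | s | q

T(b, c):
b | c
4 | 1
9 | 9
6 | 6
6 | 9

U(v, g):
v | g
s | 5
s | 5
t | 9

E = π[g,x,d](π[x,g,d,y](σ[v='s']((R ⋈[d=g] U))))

σ filters on v, owned by the right side.
E' = π[g,x,d](π[x,g,d,y]((R ⋈[d=g] σ[v='s'](U))))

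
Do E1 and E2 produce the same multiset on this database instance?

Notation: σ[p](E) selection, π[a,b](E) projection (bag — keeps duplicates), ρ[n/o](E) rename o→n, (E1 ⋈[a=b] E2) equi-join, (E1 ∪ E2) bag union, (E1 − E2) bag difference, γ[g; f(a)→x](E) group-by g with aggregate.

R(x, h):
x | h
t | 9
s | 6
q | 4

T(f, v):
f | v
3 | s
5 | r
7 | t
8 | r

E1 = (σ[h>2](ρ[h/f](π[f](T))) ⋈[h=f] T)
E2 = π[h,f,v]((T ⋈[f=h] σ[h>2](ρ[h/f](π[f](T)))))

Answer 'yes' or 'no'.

E1 per-node cardinality:
  T → 4
  π[f](T) → 4
  ρ[h/f](π[f](T)) → 4
  σ[h>2](ρ[h/f](π[f](T))) → 4
  T → 4
  (σ[h>2](ρ[h/f](π[f](T))) ⋈[h=f] T) → 4
E2 per-node cardinality:
  T → 4
  T → 4
  π[f](T) → 4
  ρ[h/f](π[f](T)) → 4
  σ[h>2](ρ[h/f](π[f](T))) → 4
  (T ⋈[f=h] σ[h>2](ρ[h/f](π[f](T)))) → 4
  π[h,f,v]((T ⋈[f=h] σ[h>2](ρ[h/f](π[f](T))))) → 4

E1 and E2 produce the same multiset:
h | f | v
3 | 3 | s
5 | 5 | r
7 | 7 | t
8 | 8 | r

yes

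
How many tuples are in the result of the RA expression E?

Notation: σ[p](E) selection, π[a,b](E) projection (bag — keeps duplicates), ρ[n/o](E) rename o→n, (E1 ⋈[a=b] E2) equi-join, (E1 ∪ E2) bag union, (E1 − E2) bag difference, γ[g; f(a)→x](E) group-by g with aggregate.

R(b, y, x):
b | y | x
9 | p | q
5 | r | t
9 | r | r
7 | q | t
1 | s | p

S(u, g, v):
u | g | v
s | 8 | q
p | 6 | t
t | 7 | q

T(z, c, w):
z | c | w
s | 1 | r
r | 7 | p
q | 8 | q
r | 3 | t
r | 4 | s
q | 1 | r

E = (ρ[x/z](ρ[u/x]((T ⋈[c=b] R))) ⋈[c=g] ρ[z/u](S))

Row counts bottom-up:
  T → 6
  R → 5
  (T ⋈[c=b] R) → 3
  ρ[u/x]((T ⋈[c=b] R)) → 3
  ρ[x/z](ρ[u/x]((T ⋈[c=b] R))) → 3
  S → 3
  ρ[z/u](S) → 3
  (ρ[x/z](ρ[u/x]((T ⋈[c=b] R))) ⋈[c=g] ρ[z/u](S)) → 1

|E| = 1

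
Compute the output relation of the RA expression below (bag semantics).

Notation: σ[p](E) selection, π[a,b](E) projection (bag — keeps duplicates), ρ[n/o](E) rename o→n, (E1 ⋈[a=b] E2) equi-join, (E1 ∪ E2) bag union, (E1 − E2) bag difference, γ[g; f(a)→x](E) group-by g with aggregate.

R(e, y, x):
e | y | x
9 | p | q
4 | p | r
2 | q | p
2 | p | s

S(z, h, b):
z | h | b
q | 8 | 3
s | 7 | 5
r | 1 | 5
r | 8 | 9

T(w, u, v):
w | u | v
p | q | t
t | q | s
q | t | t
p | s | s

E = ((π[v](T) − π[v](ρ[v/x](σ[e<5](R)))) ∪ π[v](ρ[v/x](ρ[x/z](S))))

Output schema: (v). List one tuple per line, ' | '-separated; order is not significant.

Subexpression sizes:
  T → 4
  π[v](T) → 4
  R → 4
  σ[e<5](R) → 3
  ρ[v/x](σ[e<5](R)) → 3
  π[v](ρ[v/x](σ[e<5](R))) → 3
  (π[v](T) − π[v](ρ[v/x](σ[e<5](R)))) → 3
  S → 4
  ρ[x/z](S) → 4
  ρ[v/x](ρ[x/z](S)) → 4
  π[v](ρ[v/x](ρ[x/z](S))) → 4
  ((π[v](T) − π[v](ρ[v/x](σ[e<5](R)))) ∪ π[v](ρ[v/x](ρ[x/z](S)))) → 7

== RESULT ==
v
q
r
r
s
s
t
t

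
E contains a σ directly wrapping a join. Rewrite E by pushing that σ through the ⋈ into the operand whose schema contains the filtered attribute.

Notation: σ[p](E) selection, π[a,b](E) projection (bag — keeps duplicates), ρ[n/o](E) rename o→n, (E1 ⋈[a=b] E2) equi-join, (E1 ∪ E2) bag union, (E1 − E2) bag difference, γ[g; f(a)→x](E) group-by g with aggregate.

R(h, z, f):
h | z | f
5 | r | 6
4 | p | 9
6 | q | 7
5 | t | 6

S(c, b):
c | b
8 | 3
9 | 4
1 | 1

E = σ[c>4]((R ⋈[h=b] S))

σ filters on c, owned by the right side.
E' = (R ⋈[h=b] σ[c>4](S))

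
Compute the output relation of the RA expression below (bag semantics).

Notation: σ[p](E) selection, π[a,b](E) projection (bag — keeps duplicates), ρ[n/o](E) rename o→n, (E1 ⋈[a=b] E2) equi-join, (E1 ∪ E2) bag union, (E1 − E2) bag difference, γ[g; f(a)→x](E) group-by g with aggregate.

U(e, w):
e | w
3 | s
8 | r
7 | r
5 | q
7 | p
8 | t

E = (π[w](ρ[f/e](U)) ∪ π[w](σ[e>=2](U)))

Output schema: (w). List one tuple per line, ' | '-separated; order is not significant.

Subexpression sizes:
  U → 6
  ρ[f/e](U) → 6
  π[w](ρ[f/e](U)) → 6
  U → 6
  σ[e>=2](U) → 6
  π[w](σ[e>=2](U)) → 6
  (π[w](ρ[f/e](U)) ∪ π[w](σ[e>=2](U))) → 12

== RESULT ==
w
p
p
q
q
r
r
r
r
s
s
t
t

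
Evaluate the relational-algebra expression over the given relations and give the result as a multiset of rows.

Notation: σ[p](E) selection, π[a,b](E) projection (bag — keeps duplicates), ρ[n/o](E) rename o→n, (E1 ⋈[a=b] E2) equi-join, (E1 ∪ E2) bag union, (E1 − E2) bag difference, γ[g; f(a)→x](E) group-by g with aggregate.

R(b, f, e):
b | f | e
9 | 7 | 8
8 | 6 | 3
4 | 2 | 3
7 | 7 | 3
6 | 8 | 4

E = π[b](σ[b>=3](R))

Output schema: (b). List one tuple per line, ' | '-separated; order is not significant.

Row counts bottom-up:
  R → 5
  σ[b>=3](R) → 5
  π[b](σ[b>=3](R)) → 5

== RESULT ==
b
4
6
7
8
9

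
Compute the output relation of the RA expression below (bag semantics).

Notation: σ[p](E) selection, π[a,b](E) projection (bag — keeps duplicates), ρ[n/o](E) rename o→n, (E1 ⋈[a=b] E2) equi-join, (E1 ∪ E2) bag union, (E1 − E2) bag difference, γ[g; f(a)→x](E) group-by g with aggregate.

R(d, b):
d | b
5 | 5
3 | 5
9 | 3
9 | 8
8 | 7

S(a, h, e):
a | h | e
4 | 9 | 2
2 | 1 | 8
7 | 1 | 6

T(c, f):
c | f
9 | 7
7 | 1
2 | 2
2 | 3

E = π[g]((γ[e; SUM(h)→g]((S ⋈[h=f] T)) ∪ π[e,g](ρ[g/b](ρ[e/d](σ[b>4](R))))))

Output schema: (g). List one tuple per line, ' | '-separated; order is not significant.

Row counts bottom-up:
  S → 3
  T → 4
  (S ⋈[h=f] T) → 2
  γ[e; SUM(h)→g]((S ⋈[h=f] T)) → 2
  R → 5
  σ[b>4](R) → 4
  ρ[e/d](σ[b>4](R)) → 4
  ρ[g/b](ρ[e/d](σ[b>4](R))) → 4
  π[e,g](ρ[g/b](ρ[e/d](σ[b>4](R)))) → 4
  (γ[e; SUM(h)→g]((S ⋈[h=f] T)) ∪ π[e,g](ρ[g/b](ρ[e/d](σ[b>4](R))))) → 6
  π[g]((γ[e; SUM(h)→g]((S ⋈[h=f] T)) ∪ π[e,g](ρ[g/b](ρ[e/d](σ[b>4](R)))))) → 6

== RESULT ==
g
1
1
5
5
7
8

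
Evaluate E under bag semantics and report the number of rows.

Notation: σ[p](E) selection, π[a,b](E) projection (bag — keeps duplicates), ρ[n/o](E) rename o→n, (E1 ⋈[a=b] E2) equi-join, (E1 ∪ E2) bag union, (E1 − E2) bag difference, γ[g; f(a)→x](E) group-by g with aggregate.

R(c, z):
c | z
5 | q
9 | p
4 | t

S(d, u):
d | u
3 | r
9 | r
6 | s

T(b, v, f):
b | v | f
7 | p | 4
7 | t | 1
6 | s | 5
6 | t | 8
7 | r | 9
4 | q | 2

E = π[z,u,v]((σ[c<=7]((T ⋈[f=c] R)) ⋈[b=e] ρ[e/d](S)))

Stepwise |·|:
  T → 6
  R → 3
  (T ⋈[f=c] R) → 3
  σ[c<=7]((T ⋈[f=c] R)) → 2
  S → 3
  ρ[e/d](S) → 3
  (σ[c<=7]((T ⋈[f=c] R)) ⋈[b=e] ρ[e/d](S)) → 1
  π[z,u,v]((σ[c<=7]((T ⋈[f=c] R)) ⋈[b=e] ρ[e/d](S))) → 1

|E| = 1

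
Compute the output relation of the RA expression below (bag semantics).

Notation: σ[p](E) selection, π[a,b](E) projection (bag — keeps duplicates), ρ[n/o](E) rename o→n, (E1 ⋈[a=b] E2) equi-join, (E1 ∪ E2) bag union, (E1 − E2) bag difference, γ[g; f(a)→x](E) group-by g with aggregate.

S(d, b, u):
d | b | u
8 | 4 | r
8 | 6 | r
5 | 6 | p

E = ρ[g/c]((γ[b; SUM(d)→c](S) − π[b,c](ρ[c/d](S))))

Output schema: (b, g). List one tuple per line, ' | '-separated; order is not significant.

Stepwise |·|:
  S → 3
  γ[b; SUM(d)→c](S) → 2
  S → 3
  ρ[c/d](S) → 3
  π[b,c](ρ[c/d](S)) → 3
  (γ[b; SUM(d)→c](S) − π[b,c](ρ[c/d](S))) → 1
  ρ[g/c]((γ[b; SUM(d)→c](S) − π[b,c](ρ[c/d](S)))) → 1

== RESULT ==
b | g
6 | 13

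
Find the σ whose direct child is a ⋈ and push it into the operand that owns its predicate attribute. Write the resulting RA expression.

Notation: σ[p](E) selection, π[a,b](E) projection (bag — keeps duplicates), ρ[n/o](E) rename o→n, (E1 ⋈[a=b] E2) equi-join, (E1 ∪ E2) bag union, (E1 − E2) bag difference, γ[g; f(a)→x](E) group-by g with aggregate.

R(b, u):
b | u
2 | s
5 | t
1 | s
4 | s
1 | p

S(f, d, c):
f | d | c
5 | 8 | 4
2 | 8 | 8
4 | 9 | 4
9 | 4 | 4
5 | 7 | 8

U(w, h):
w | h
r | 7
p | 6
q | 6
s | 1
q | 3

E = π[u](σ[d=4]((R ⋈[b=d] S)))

σ filters on d, owned by the right side.
E' = π[u]((R ⋈[b=d] σ[d=4](S)))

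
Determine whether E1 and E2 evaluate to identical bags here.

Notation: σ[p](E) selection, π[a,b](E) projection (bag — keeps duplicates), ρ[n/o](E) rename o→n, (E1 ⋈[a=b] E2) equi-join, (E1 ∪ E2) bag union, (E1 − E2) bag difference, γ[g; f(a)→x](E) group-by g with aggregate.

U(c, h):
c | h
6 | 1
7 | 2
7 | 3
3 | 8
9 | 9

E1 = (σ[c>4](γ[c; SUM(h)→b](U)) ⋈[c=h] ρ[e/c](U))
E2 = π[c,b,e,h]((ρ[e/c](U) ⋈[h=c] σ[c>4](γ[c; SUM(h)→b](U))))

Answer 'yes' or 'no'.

E1 subexpression sizes:
  U → 5
  γ[c; SUM(h)→b](U) → 4
  σ[c>4](γ[c; SUM(h)→b](U)) → 3
  U → 5
  ρ[e/c](U) → 5
  (σ[c>4](γ[c; SUM(h)→b](U)) ⋈[c=h] ρ[e/c](U)) → 1
E2 subexpression sizes:
  U → 5
  ρ[e/c](U) → 5
  U → 5
  γ[c; SUM(h)→b](U) → 4
  σ[c>4](γ[c; SUM(h)→b](U)) → 3
  (ρ[e/c](U) ⋈[h=c] σ[c>4](γ[c; SUM(h)→b](U))) → 1
  π[c,b,e,h]((ρ[e/c](U) ⋈[h=c] σ[c>4](γ[c; SUM(h)→b](U)))) → 1

E1 and E2 produce the same multiset:
c | b | e | h
9 | 9 | 9 | 9

yes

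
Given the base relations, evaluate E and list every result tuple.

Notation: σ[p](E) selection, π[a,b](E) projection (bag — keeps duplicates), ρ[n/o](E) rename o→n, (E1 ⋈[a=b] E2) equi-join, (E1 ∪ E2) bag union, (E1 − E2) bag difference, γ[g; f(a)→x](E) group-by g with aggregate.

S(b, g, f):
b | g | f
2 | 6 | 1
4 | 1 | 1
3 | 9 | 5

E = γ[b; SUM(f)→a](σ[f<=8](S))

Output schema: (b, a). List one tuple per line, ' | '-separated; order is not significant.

Row counts bottom-up:
  S → 3
  σ[f<=8](S) → 3
  γ[b; SUM(f)→a](σ[f<=8](S)) → 3

== RESULT ==
b | a
2 | 1
3 | 5
4 | 1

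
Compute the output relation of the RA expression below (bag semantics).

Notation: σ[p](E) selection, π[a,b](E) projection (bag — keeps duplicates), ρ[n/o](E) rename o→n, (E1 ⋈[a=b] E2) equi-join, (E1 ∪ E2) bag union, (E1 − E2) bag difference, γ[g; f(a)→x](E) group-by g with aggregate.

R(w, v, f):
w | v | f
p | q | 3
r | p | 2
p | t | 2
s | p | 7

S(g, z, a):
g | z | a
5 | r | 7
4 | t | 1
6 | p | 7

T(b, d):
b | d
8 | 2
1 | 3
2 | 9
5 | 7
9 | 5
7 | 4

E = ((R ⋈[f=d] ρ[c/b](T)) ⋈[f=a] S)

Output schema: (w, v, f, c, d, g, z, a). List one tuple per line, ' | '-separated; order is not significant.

Per-node cardinality:
  R → 4
  T → 6
  ρ[c/b](T) → 6
  (R ⋈[f=d] ρ[c/b](T)) → 4
  S → 3
  ((R ⋈[f=d] ρ[c/b](T)) ⋈[f=a] S) → 2

== RESULT ==
w | v | f | c | d | g | z | a
s | p | 7 | 5 | 7 | 5 | r | 7
s | p | 7 | 5 | 7 | 6 | p | 7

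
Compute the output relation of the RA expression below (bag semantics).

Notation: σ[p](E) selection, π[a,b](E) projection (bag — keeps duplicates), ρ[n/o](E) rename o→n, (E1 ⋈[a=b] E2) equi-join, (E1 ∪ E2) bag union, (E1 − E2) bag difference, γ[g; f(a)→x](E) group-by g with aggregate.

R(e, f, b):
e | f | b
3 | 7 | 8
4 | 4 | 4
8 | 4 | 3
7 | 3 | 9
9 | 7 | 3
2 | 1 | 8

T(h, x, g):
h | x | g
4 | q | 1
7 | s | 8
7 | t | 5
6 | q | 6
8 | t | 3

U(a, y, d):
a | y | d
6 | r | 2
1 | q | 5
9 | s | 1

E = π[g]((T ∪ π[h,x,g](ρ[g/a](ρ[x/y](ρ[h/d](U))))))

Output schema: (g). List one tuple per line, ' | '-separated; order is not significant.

Row counts bottom-up:
  T → 5
  U → 3
  ρ[h/d](U) → 3
  ρ[x/y](ρ[h/d](U)) → 3
  ρ[g/a](ρ[x/y](ρ[h/d](U))) → 3
  π[h,x,g](ρ[g/a](ρ[x/y](ρ[h/d](U)))) → 3
  (T ∪ π[h,x,g](ρ[g/a](ρ[x/y](ρ[h/d](U))))) → 8
  π[g]((T ∪ π[h,x,g](ρ[g/a](ρ[x/y](ρ[h/d](U)))))) → 8

== RESULT ==
g
1
1
3
5
6
6
8
9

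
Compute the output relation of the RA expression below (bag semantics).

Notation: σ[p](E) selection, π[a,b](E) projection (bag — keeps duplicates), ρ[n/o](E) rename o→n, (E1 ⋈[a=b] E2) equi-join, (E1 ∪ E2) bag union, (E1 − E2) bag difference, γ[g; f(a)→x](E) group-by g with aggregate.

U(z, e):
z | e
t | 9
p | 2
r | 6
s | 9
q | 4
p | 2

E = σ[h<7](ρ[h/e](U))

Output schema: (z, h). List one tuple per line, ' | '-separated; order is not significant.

Stepwise |·|:
  U → 6
  ρ[h/e](U) → 6
  σ[h<7](ρ[h/e](U)) → 4

== RESULT ==
z | h
p | 2
p | 2
q | 4
r | 6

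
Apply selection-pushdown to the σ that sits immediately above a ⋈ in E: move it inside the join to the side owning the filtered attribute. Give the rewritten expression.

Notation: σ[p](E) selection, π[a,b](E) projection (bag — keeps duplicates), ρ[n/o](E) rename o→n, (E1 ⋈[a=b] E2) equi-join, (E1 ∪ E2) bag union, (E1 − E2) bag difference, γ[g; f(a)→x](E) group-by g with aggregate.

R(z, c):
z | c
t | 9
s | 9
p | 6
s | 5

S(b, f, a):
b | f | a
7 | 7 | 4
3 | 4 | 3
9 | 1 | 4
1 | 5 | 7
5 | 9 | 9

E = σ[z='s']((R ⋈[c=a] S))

σ filters on z, owned by the left side.
E' = (σ[z='s'](R) ⋈[c=a] S)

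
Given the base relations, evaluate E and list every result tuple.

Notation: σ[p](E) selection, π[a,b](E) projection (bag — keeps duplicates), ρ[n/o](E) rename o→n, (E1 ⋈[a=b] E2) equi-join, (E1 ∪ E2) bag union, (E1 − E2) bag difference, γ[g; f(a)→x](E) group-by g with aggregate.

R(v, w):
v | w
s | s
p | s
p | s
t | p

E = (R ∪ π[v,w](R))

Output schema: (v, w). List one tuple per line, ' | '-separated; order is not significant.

Stepwise |·|:
  R → 4
  R → 4
  π[v,w](R) → 4
  (R ∪ π[v,w](R)) → 8

== RESULT ==
v | w
p | s
p | s
p | s
p | s
s | s
s | s
t | p
t | p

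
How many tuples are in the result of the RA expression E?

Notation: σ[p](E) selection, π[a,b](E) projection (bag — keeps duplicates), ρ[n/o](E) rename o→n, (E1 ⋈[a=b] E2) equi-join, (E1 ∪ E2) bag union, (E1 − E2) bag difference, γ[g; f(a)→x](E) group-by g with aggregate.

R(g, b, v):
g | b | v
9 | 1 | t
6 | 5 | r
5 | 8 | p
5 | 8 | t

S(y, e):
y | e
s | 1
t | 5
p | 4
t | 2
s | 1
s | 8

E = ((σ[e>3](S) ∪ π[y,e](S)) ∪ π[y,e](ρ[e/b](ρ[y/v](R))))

Stepwise |·|:
  S → 6
  σ[e>3](S) → 3
  S → 6
  π[y,e](S) → 6
  (σ[e>3](S) ∪ π[y,e](S)) → 9
  R → 4
  ρ[y/v](R) → 4
  ρ[e/b](ρ[y/v](R)) → 4
  π[y,e](ρ[e/b](ρ[y/v](R))) → 4
  ((σ[e>3](S) ∪ π[y,e](S)) ∪ π[y,e](ρ[e/b](ρ[y/v](R)))) → 13

|E| = 13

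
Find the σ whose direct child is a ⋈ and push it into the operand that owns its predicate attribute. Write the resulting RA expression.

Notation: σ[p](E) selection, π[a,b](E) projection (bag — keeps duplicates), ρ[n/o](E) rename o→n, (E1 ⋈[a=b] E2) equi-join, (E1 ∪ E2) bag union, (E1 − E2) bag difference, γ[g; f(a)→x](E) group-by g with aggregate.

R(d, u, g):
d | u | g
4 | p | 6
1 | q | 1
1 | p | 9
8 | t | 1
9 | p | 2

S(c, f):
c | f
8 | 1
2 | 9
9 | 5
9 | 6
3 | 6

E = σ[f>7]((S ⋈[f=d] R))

σ filters on f, owned by the left side.
E' = (σ[f>7](S) ⋈[f=d] R)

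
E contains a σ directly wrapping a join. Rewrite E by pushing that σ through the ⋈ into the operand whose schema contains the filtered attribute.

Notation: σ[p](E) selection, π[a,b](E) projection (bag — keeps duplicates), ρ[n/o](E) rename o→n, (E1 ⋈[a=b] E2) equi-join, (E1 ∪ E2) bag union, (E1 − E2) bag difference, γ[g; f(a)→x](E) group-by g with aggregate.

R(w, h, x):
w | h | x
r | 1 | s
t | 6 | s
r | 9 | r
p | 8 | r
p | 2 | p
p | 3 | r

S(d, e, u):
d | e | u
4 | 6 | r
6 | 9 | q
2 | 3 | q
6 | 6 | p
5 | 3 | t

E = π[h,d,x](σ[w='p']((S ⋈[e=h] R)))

σ filters on w, owned by the right side.
E' = π[h,d,x]((S ⋈[e=h] σ[w='p'](R)))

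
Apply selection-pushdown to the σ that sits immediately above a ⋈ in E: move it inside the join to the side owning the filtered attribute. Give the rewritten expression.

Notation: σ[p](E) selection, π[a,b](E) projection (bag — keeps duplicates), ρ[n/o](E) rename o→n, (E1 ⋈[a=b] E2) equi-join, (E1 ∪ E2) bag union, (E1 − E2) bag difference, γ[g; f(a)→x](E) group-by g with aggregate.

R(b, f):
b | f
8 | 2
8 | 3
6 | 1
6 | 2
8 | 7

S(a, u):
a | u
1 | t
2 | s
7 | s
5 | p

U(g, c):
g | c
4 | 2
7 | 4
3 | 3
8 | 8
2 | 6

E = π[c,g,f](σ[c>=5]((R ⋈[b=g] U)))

σ filters on c, owned by the right side.
E' = π[c,g,f]((R ⋈[b=g] σ[c>=5](U)))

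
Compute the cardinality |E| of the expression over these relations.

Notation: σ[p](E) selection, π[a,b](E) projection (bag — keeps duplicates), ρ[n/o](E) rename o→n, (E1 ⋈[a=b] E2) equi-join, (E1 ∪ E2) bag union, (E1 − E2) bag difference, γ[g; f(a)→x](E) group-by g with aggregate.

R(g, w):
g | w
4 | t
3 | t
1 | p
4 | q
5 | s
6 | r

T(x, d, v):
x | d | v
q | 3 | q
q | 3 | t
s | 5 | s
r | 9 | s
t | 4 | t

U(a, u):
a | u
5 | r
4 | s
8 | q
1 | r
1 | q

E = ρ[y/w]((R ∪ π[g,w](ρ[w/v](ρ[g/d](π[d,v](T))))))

Stepwise |·|:
  R → 6
  T → 5
  π[d,v](T) → 5
  ρ[g/d](π[d,v](T)) → 5
  ρ[w/v](ρ[g/d](π[d,v](T))) → 5
  π[g,w](ρ[w/v](ρ[g/d](π[d,v](T)))) → 5
  (R ∪ π[g,w](ρ[w/v](ρ[g/d](π[d,v](T))))) → 11
  ρ[y/w]((R ∪ π[g,w](ρ[w/v](ρ[g/d](π[d,v](T)))))) → 11

|E| = 11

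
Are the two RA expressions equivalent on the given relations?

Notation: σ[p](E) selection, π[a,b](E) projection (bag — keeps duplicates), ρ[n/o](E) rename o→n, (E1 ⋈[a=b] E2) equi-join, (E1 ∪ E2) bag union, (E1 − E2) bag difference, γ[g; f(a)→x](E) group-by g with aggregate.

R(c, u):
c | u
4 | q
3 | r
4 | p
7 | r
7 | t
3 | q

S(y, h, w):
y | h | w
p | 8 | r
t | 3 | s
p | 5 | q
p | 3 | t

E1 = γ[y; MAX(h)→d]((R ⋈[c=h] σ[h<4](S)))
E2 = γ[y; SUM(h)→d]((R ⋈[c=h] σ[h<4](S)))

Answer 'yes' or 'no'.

E1 stepwise |·|:
  R → 6
  S → 4
  σ[h<4](S) → 2
  (R ⋈[c=h] σ[h<4](S)) → 4
  γ[y; MAX(h)→d]((R ⋈[c=h] σ[h<4](S))) → 2
E2 stepwise |·|:
  R → 6
  S → 4
  σ[h<4](S) → 2
  (R ⋈[c=h] σ[h<4](S)) → 4
  γ[y; SUM(h)→d]((R ⋈[c=h] σ[h<4](S))) → 2

E1 result:
y | d
p | 3
t | 3
E2 result:
y | d
p | 6
t | 6
Witness: ('t', 3) appears 1× in E1 but 0× in E2.

no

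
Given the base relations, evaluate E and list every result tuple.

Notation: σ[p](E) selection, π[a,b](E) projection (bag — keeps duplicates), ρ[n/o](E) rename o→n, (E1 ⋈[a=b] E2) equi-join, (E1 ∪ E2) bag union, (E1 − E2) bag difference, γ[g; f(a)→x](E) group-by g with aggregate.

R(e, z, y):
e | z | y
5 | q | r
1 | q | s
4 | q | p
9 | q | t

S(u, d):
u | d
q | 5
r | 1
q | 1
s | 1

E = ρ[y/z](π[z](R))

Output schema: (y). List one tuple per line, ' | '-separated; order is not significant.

Subexpression sizes:
  R → 4
  π[z](R) → 4
  ρ[y/z](π[z](R)) → 4

== RESULT ==
y
q
q
q
q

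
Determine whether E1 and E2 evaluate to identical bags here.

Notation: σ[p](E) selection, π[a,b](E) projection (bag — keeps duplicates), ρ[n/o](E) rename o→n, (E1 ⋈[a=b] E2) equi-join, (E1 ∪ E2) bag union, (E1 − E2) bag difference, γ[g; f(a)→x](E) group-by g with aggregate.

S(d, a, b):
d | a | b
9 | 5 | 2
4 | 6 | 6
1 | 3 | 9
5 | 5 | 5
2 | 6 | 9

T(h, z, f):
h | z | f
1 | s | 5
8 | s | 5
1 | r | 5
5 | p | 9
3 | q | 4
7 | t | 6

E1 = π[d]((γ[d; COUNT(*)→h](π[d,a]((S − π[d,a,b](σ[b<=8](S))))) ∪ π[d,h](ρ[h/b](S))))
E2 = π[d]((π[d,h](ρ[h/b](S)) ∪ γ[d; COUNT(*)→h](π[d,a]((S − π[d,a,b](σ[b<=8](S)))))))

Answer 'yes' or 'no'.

E1 subexpression sizes:
  S → 5
  S → 5
  σ[b<=8](S) → 3
  π[d,a,b](σ[b<=8](S)) → 3
  (S − π[d,a,b](σ[b<=8](S))) → 2
  π[d,a]((S − π[d,a,b](σ[b<=8](S)))) → 2
  γ[d; COUNT(*)→h](π[d,a]((S − π[d,a,b](σ[b<=8](S))))) → 2
  S → 5
  ρ[h/b](S) → 5
  π[d,h](ρ[h/b](S)) → 5
  (γ[d; COUNT(*)→h](π[d,a]((S − π[d,a,b](σ[b<=8](S))))) ∪ π[d,h](ρ[h/b](S))) → 7
  π[d]((γ[d; COUNT(*)→h](π[d,a]((S − π[d,a,b](σ[b<=8](S))))) ∪ π[d,h](ρ[h/b](S)))) → 7
E2 subexpression sizes:
  S → 5
  ρ[h/b](S) → 5
  π[d,h](ρ[h/b](S)) → 5
  S → 5
  S → 5
  σ[b<=8](S) → 3
  π[d,a,b](σ[b<=8](S)) → 3
  (S − π[d,a,b](σ[b<=8](S))) → 2
  π[d,a]((S − π[d,a,b](σ[b<=8](S)))) → 2
  γ[d; COUNT(*)→h](π[d,a]((S − π[d,a,b](σ[b<=8](S))))) → 2
  (π[d,h](ρ[h/b](S)) ∪ γ[d; COUNT(*)→h](π[d,a]((S − π[d,a,b](σ[b<=8](S)))))) → 7
  π[d]((π[d,h](ρ[h/b](S)) ∪ γ[d; COUNT(*)→h](π[d,a]((S − π[d,a,b](σ[b<=8](S))))))) → 7

E1 and E2 produce the same multiset:
d
1
1
2
2
4
5
9

yes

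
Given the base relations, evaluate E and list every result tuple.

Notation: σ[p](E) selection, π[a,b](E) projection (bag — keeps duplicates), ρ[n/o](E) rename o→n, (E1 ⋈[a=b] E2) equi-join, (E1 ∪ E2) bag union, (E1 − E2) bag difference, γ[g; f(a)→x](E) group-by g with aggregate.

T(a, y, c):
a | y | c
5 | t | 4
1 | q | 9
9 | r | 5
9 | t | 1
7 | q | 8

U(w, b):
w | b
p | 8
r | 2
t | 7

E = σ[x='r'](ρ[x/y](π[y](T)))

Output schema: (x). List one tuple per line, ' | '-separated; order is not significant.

Stepwise |·|:
  T → 5
  π[y](T) → 5
  ρ[x/y](π[y](T)) → 5
  σ[x='r'](ρ[x/y](π[y](T))) → 1

== RESULT ==
x
r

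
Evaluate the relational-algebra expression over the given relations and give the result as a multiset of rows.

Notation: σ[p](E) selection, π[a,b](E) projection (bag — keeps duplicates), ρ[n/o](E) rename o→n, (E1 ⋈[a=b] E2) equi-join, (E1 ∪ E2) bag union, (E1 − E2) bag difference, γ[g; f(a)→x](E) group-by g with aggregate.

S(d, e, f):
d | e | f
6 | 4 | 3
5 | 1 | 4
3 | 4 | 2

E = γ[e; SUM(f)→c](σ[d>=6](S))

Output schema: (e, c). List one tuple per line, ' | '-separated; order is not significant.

Stepwise |·|:
  S → 3
  σ[d>=6](S) → 1
  γ[e; SUM(f)→c](σ[d>=6](S)) → 1

== RESULT ==
e | c
4 | 3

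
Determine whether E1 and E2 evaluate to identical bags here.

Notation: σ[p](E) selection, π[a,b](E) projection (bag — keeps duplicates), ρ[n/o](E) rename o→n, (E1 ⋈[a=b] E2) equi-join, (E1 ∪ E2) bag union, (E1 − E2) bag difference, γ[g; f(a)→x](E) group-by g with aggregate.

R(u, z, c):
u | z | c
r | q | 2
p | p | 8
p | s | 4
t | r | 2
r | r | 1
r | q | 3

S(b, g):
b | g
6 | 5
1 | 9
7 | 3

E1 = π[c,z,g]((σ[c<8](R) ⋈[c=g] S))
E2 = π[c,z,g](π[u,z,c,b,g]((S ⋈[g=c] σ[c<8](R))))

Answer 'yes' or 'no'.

E1 subexpression sizes:
  R → 6
  σ[c<8](R) → 5
  S → 3
  (σ[c<8](R) ⋈[c=g] S) → 1
  π[c,z,g]((σ[c<8](R) ⋈[c=g] S)) → 1
E2 subexpression sizes:
  S → 3
  R → 6
  σ[c<8](R) → 5
  (S ⋈[g=c] σ[c<8](R)) → 1
  π[u,z,c,b,g]((S ⋈[g=c] σ[c<8](R))) → 1
  π[c,z,g](π[u,z,c,b,g]((S ⋈[g=c] σ[c<8](R)))) → 1

E1 and E2 produce the same multiset:
c | z | g
3 | q | 3

yes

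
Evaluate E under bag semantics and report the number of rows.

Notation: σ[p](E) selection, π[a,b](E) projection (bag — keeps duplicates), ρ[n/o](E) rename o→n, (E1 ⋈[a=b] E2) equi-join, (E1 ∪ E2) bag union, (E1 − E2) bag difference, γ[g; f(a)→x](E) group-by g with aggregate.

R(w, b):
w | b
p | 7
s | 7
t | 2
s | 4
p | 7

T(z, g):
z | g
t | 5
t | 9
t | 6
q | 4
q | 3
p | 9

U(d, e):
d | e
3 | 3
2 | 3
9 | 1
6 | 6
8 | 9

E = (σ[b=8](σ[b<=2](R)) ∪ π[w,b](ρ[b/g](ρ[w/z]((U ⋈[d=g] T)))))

Subexpression sizes:
  R → 5
  σ[b<=2](R) → 1
  σ[b=8](σ[b<=2](R)) → 0
  U → 5
  T → 6
  (U ⋈[d=g] T) → 4
  ρ[w/z]((U ⋈[d=g] T)) → 4
  ρ[b/g](ρ[w/z]((U ⋈[d=g] T))) → 4
  π[w,b](ρ[b/g](ρ[w/z]((U ⋈[d=g] T)))) → 4
  (σ[b=8](σ[b<=2](R)) ∪ π[w,b](ρ[b/g](ρ[w/z]((U ⋈[d=g] T))))) → 4

|E| = 4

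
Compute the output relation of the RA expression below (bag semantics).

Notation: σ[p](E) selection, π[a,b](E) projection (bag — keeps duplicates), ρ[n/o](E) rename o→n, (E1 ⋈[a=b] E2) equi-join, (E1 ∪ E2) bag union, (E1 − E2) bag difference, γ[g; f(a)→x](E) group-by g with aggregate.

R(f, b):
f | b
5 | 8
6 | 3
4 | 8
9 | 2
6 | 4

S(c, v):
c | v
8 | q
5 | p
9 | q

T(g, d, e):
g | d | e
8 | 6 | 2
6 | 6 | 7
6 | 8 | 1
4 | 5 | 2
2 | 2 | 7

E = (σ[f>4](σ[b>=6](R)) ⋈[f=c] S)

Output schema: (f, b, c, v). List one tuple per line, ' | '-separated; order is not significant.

Subexpression sizes:
  R → 5
  σ[b>=6](R) → 2
  σ[f>4](σ[b>=6](R)) → 1
  S → 3
  (σ[f>4](σ[b>=6](R)) ⋈[f=c] S) → 1

== RESULT ==
f | b | c | v
5 | 8 | 5 | p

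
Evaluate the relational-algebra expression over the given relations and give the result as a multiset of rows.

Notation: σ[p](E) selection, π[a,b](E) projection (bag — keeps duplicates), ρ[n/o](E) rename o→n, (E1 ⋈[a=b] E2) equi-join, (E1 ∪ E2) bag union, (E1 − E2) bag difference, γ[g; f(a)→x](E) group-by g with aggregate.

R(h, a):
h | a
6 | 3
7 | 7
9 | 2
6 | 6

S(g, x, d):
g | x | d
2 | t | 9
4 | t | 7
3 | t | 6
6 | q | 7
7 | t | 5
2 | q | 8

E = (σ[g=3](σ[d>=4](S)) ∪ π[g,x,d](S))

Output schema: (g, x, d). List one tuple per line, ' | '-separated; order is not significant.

Per-node cardinality:
  S → 6
  σ[d>=4](S) → 6
  σ[g=3](σ[d>=4](S)) → 1
  S → 6
  π[g,x,d](S) → 6
  (σ[g=3](σ[d>=4](S)) ∪ π[g,x,d](S)) → 7

== RESULT ==
g | x | d
2 | q | 8
2 | t | 9
3 | t | 6
3 | t | 6
4 | t | 7
6 | q | 7
7 | t | 5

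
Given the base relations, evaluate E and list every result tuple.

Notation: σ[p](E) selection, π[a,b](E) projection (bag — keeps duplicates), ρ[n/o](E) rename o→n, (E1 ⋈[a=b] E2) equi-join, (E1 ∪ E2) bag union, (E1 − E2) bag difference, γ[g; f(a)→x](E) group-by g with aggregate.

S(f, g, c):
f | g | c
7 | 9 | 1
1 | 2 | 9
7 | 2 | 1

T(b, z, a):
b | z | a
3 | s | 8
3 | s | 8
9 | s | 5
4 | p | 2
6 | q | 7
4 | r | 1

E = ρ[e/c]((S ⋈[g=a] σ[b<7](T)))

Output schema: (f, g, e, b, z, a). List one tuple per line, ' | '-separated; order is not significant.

Subexpression sizes:
  S → 3
  T → 6
  σ[b<7](T) → 5
  (S ⋈[g=a] σ[b<7](T)) → 2
  ρ[e/c]((S ⋈[g=a] σ[b<7](T))) → 2

== RESULT ==
f | g | e | b | z | a
1 | 2 | 9 | 4 | p | 2
7 | 2 | 1 | 4 | p | 2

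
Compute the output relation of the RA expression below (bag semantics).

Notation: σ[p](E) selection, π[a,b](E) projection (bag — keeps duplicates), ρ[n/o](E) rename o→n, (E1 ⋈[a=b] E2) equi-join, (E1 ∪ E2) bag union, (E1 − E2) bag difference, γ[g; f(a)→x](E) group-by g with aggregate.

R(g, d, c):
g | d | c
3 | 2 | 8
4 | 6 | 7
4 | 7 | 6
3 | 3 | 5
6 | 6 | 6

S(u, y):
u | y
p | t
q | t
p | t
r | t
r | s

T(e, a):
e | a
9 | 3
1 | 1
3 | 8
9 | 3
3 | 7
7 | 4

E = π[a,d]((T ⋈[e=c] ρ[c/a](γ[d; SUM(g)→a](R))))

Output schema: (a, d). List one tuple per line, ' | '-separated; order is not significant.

Per-node cardinality:
  T → 6
  R → 5
  γ[d; SUM(g)→a](R) → 4
  ρ[c/a](γ[d; SUM(g)→a](R)) → 4
  (T ⋈[e=c] ρ[c/a](γ[d; SUM(g)→a](R))) → 4
  π[a,d]((T ⋈[e=c] ρ[c/a](γ[d; SUM(g)→a](R)))) → 4

== RESULT ==
a | d
7 | 2
7 | 3
8 | 2
8 | 3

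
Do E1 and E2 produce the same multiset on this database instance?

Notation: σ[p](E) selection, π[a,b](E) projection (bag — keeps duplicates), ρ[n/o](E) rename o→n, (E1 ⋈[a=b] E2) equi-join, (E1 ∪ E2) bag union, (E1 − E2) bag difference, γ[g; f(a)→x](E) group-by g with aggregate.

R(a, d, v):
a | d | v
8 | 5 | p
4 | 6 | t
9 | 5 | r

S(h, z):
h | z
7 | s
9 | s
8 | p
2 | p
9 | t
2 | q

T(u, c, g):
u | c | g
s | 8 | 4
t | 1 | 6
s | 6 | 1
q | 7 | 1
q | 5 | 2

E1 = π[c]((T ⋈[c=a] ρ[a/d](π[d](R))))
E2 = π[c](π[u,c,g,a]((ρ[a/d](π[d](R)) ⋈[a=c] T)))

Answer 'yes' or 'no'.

E1 stepwise |·|:
  T → 5
  R → 3
  π[d](R) → 3
  ρ[a/d](π[d](R)) → 3
  (T ⋈[c=a] ρ[a/d](π[d](R))) → 3
  π[c]((T ⋈[c=a] ρ[a/d](π[d](R)))) → 3
E2 stepwise |·|:
  R → 3
  π[d](R) → 3
  ρ[a/d](π[d](R)) → 3
  T → 5
  (ρ[a/d](π[d](R)) ⋈[a=c] T) → 3
  π[u,c,g,a]((ρ[a/d](π[d](R)) ⋈[a=c] T)) → 3
  π[c](π[u,c,g,a]((ρ[a/d](π[d](R)) ⋈[a=c] T))) → 3

E1 and E2 produce the same multiset:
c
5
5
6

yes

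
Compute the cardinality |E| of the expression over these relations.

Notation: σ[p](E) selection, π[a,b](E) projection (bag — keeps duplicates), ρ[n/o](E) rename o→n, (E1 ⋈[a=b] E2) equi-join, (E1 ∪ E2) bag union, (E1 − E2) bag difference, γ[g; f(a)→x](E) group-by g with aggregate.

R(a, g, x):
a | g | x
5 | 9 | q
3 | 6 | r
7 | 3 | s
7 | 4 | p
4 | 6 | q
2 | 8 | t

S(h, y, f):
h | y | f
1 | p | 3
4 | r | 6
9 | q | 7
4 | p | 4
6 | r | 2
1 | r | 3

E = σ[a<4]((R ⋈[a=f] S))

Stepwise |·|:
  R → 6
  S → 6
  (R ⋈[a=f] S) → 6
  σ[a<4]((R ⋈[a=f] S)) → 3

|E| = 3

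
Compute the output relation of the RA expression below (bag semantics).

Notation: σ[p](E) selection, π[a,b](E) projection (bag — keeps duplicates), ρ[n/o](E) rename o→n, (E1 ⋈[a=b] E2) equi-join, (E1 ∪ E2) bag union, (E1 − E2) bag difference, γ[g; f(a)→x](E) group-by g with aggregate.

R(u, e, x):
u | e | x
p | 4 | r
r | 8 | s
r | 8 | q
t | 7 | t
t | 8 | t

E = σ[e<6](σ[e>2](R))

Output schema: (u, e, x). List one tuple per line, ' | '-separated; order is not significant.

Subexpression sizes:
  R → 5
  σ[e>2](R) → 5
  σ[e<6](σ[e>2](R)) → 1

== RESULT ==
u | e | x
p | 4 | r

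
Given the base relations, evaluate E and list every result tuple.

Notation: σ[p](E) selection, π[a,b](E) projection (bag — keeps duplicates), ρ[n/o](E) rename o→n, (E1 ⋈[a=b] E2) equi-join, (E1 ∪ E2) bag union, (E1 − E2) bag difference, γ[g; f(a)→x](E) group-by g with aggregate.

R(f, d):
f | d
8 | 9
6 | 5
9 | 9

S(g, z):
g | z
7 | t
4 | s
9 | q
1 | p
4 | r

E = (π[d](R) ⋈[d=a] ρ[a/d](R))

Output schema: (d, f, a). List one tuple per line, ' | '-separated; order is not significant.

Subexpression sizes:
  R → 3
  π[d](R) → 3
  R → 3
  ρ[a/d](R) → 3
  (π[d](R) ⋈[d=a] ρ[a/d](R)) → 5

== RESULT ==
d | f | a
5 | 6 | 5
9 | 8 | 9
9 | 8 | 9
9 | 9 | 9
9 | 9 | 9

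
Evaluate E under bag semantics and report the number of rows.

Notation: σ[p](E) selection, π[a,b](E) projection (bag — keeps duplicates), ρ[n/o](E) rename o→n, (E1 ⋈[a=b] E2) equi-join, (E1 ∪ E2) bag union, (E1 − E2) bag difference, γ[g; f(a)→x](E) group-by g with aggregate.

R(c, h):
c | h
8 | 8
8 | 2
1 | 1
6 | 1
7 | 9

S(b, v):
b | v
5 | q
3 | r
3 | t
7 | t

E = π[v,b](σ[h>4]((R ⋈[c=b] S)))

Subexpression sizes:
  R → 5
  S → 4
  (R ⋈[c=b] S) → 1
  σ[h>4]((R ⋈[c=b] S)) → 1
  π[v,b](σ[h>4]((R ⋈[c=b] S))) → 1

|E| = 1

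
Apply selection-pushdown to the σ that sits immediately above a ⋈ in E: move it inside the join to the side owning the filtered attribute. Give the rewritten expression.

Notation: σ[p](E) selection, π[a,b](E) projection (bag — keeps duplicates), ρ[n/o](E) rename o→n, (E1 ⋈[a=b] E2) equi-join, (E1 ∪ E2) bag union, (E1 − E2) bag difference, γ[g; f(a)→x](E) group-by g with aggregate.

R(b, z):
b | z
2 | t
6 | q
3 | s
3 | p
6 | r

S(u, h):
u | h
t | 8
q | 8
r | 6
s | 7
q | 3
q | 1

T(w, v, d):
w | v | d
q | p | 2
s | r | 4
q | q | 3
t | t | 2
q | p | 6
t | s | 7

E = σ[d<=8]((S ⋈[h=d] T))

σ filters on d, owned by the right side.
E' = (S ⋈[h=d] σ[d<=8](T))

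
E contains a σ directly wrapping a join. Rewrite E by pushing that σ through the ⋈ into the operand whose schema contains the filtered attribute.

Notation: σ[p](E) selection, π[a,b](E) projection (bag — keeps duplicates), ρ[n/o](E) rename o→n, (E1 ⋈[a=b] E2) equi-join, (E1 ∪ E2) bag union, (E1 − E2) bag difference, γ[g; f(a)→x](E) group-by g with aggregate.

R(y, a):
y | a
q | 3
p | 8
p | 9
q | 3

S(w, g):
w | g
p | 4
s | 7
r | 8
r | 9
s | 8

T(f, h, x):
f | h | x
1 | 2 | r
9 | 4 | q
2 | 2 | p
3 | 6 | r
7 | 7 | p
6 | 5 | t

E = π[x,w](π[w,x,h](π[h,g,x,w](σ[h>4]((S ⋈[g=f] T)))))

σ filters on h, owned by the right side.
E' = π[x,w](π[w,x,h](π[h,g,x,w]((S ⋈[g=f] σ[h>4](T)))))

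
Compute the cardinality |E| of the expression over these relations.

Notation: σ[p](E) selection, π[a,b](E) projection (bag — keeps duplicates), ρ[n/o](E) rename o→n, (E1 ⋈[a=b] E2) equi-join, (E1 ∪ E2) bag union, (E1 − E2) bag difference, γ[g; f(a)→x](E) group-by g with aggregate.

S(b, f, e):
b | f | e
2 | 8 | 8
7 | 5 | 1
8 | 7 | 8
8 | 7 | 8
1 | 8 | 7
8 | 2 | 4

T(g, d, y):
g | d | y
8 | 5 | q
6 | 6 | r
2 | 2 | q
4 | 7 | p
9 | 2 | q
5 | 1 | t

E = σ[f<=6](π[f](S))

Subexpression sizes:
  S → 6
  π[f](S) → 6
  σ[f<=6](π[f](S)) → 2

|E| = 2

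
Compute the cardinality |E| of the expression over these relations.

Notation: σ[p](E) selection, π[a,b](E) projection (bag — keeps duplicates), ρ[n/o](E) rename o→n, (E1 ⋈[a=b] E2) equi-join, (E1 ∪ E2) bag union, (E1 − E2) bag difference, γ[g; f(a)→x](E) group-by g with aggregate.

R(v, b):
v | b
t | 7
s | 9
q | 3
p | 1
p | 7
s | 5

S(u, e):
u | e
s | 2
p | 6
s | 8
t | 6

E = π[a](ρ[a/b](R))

Stepwise |·|:
  R → 6
  ρ[a/b](R) → 6
  π[a](ρ[a/b](R)) → 6

|E| = 6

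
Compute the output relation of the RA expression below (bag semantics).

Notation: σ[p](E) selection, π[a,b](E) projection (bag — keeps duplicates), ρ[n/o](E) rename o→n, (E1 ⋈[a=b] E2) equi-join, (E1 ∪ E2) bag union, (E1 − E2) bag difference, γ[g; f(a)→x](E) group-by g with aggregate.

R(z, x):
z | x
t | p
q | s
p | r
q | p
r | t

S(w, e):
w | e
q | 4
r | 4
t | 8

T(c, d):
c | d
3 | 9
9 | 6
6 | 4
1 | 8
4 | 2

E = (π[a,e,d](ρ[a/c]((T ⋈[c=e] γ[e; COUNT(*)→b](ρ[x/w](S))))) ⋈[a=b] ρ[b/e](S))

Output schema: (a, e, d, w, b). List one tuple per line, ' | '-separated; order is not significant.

Stepwise |·|:
  T → 5
  S → 3
  ρ[x/w](S) → 3
  γ[e; COUNT(*)→b](ρ[x/w](S)) → 2
  (T ⋈[c=e] γ[e; COUNT(*)→b](ρ[x/w](S))) → 1
  ρ[a/c]((T ⋈[c=e] γ[e; COUNT(*)→b](ρ[x/w](S)))) → 1
  π[a,e,d](ρ[a/c]((T ⋈[c=e] γ[e; COUNT(*)→b](ρ[x/w](S))))) → 1
  S → 3
  ρ[b/e](S) → 3
  (π[a,e,d](ρ[a/c]((T ⋈[c=e] γ[e; COUNT(*)→b](ρ[x/w](S))))) ⋈[a=b] ρ[b/e](S)) → 2

== RESULT ==
a | e | d | w | b
4 | 4 | 2 | q | 4
4 | 4 | 2 | r | 4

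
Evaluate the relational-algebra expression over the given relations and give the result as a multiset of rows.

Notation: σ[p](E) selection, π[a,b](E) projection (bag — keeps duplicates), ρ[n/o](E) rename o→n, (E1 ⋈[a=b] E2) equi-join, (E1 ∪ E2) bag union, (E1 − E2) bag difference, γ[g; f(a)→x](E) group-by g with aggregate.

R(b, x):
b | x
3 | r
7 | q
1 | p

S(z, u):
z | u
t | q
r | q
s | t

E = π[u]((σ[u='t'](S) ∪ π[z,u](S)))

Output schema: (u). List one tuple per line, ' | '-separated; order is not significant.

Row counts bottom-up:
  S → 3
  σ[u='t'](S) → 1
  S → 3
  π[z,u](S) → 3
  (σ[u='t'](S) ∪ π[z,u](S)) → 4
  π[u]((σ[u='t'](S) ∪ π[z,u](S))) → 4

== RESULT ==
u
q
q
t
t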